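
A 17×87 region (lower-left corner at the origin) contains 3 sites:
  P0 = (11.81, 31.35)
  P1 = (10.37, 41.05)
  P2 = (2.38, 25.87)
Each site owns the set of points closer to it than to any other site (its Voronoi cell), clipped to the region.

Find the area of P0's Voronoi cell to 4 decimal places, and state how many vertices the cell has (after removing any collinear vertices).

1. box [0,17]×[0,87]: [(0, 0) (17, 0) (17, 87) (0, 87)]
2. ⊥bis P0·P1 via (11.09,36.2): [(0, 34.5536) (0, 0) (17, 0) (17, 37.0774)]  |A|=608.8636
3. ⊥bis P0·P2 via (7.095,28.61): [(3.3518, 35.0512) (17, 11.5654) (17, 37.0774)]  |A|=174.0954
4. canonical 3-gon: [(3.3518, 35.0512) (17, 11.5654) (17, 37.0774)]
5. shoelace: 174.0954

Area of P0's cell: 174.0954 (3 vertices)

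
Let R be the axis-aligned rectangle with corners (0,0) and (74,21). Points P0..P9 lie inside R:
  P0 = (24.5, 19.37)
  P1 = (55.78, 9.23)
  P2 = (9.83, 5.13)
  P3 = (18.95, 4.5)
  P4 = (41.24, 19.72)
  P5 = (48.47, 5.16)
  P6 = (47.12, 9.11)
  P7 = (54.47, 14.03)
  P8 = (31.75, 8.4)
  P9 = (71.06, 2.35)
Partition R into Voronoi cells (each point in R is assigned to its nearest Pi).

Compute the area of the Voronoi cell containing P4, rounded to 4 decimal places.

1. box [0,74]×[0,21]: [(0, 0) (74, 0) (74, 21) (0, 21)]
2. ⊥bis P4·P0 via (32.87,19.545): [(33.2786, 0) (74, 0) (74, 21) (32.8396, 21)]  |A|=859.7586
3. ⊥bis P4·P1 via (48.51,14.475): [(33.2786, 0) (38.0669, 0) (53.2175, 21) (32.8396, 21)]  |A|=264.2449
4. ⊥bis P4·P2 via (25.535,12.425): [(33.2786, 0) (38.0669, 0) (53.2175, 21) (32.8396, 21)]  |A|=264.2449
5. ⊥bis P4·P3 via (30.095,12.11): [(33.118, 7.6827) (38.2195, 0.2115) (53.2175, 21) (32.8396, 21)]  |A|=244.7419
6. ⊥bis P4·P5 via (44.855,12.44): [(33.118, 7.6827) (33.6641, 6.883) (48.2626, 14.1321) (53.2175, 21) (32.8396, 21)]  |A|=179.5339
7. ⊥bis P4·P6 via (44.18,14.415): [(33.1056, 8.2776) (51.3225, 18.3733) (53.2175, 21) (32.8396, 21)]  |A|=143.987
8. ⊥bis P4·P7 via (47.855,16.875): [(33.1056, 8.2776) (47.616, 16.3192) (49.6291, 21) (32.8396, 21)]  |A|=132.6671
9. ⊥bis P4·P8 via (36.495,14.06): [(32.9221, 17.0553) (39.2985, 11.7097) (47.616, 16.3192) (49.6291, 21) (32.8396, 21)]  |A|=105.1722
10. ⊥bis P4·P9 via (56.15,11.035): [(32.9221, 17.0553) (39.2985, 11.7097) (47.616, 16.3192) (49.6291, 21) (32.8396, 21)]  |A|=105.1722
11. canonical 5-gon: [(32.9221, 17.0553) (39.2985, 11.7097) (47.616, 16.3192) (49.6291, 21) (32.8396, 21)]
12. shoelace: 105.1722

Area of P4's cell: 105.1722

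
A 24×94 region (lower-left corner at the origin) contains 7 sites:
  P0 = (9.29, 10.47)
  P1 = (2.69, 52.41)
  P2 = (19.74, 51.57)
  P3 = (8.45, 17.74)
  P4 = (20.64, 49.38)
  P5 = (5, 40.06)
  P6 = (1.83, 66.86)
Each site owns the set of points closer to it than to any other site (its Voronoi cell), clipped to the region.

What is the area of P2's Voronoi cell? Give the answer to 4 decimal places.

Area of P2's cell: 226.3551

1. box [0,24]×[0,94]: [(0, 0) (24, 0) (24, 94) (0, 94)]
2. ⊥bis P2·P0 via (14.515,31.02): [(0, 34.7106) (24, 28.6084) (24, 94) (0, 94)]  |A|=1496.173
3. ⊥bis P2·P1 via (11.215,51.99): [(10.2355, 32.1081) (24, 28.6084) (24, 94) (13.2847, 94)]  |A|=781.6373
4. ⊥bis P2·P3 via (14.095,34.655): [(10.4214, 35.881) (24, 31.3494) (24, 94) (13.2847, 94)]  |A|=736.736
5. ⊥bis P2·P4 via (20.19,50.475): [(10.9533, 46.6791) (24, 52.0408) (24, 94) (13.2847, 94)]  |A|=527.2425
6. ⊥bis P2·P5 via (12.37,45.815): [(10.9974, 47.5728) (11.515, 46.9099) (24, 52.0408) (24, 94) (13.2847, 94)]  |A|=526.9966
7. ⊥bis P2·P6 via (10.785,59.215): [(11.6191, 60.192) (10.9974, 47.5728) (11.515, 46.9099) (24, 52.0408) (24, 74.6944)]  |A|=226.3551
8. canonical 5-gon: [(11.6191, 60.192) (10.9974, 47.5728) (11.515, 46.9099) (24, 52.0408) (24, 74.6944)]
9. shoelace: 226.3551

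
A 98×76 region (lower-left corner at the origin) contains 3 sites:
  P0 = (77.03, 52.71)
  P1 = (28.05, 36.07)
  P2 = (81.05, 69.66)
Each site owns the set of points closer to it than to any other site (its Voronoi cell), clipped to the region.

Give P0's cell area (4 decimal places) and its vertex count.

1. box [0,98]×[0,76]: [(0, 0) (98, 0) (98, 76) (0, 76)]
2. ⊥bis P0·P1 via (52.54,44.39): [(67.6206, 0) (98, 0) (98, 76) (41.8011, 76)]  |A|=3289.9733
3. ⊥bis P0·P2 via (79.04,61.185): [(44.0119, 69.4925) (67.6206, 0) (98, 0) (98, 56.6883)]  |A|=2585.8163
4. canonical 4-gon: [(44.0119, 69.4925) (67.6206, 0) (98, 0) (98, 56.6883)]
5. shoelace: 2585.8163

Area of P0's cell: 2585.8163 (4 vertices)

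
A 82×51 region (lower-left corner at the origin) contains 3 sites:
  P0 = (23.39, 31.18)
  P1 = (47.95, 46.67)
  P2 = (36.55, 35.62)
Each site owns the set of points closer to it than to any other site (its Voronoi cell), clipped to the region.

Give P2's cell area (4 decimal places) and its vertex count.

Area of P2's cell: 1263.7364 (5 vertices)

1. box [0,82]×[0,51]: [(0, 0) (82, 0) (82, 51) (0, 51)]
2. ⊥bis P2·P0 via (29.97,33.4): [(41.2387, 0) (82, 0) (82, 51) (24.032, 51)]  |A|=2517.5972
3. ⊥bis P2·P1 via (42.25,41.145): [(41.2387, 0) (82, 0) (82, 0.136) (32.6976, 51) (24.032, 51)]  |A|=1263.7364
4. canonical 5-gon: [(41.2387, 0) (82, 0) (82, 0.136) (32.6976, 51) (24.032, 51)]
5. shoelace: 1263.7364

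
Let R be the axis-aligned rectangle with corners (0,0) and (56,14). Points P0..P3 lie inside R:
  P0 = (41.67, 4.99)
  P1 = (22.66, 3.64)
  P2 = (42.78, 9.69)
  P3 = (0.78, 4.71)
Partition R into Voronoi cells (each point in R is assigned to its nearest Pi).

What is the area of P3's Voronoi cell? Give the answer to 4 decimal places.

Area of P3's cell: 166.0141

1. box [0,56]×[0,14]: [(0, 0) (56, 0) (56, 14) (0, 14)]
2. ⊥bis P3·P0 via (21.225,4.85): [(0, 0) (21.2582, 0) (21.1623, 14) (0, 14)]  |A|=296.9439
3. ⊥bis P3·P1 via (11.72,4.175): [(0, 0) (11.5158, 0) (12.2005, 14) (0, 14)]  |A|=166.0141
4. ⊥bis P3·P2 via (21.78,7.2): [(0, 0) (11.5158, 0) (12.2005, 14) (0, 14)]  |A|=166.0141
5. canonical 4-gon: [(0, 0) (11.5158, 0) (12.2005, 14) (0, 14)]
6. shoelace: 166.0141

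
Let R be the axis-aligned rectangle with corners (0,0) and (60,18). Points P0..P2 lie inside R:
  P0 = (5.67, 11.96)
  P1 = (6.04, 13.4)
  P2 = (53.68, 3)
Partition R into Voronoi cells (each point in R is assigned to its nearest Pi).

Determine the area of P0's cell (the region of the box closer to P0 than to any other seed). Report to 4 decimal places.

Area of P0's cell: 302.6435

1. box [0,60]×[0,18]: [(0, 0) (60, 0) (60, 18) (0, 18)]
2. ⊥bis P0·P1 via (5.855,12.68): [(0, 14.1844) (0, 0) (55.2042, 0)]  |A|=391.5194
3. ⊥bis P0·P2 via (29.675,7.48): [(29.5111, 6.6017) (0, 14.1844) (0, 0) (28.279, 0)]  |A|=302.6435
4. canonical 4-gon: [(29.5111, 6.6017) (0, 14.1844) (0, 0) (28.279, 0)]
5. shoelace: 302.6435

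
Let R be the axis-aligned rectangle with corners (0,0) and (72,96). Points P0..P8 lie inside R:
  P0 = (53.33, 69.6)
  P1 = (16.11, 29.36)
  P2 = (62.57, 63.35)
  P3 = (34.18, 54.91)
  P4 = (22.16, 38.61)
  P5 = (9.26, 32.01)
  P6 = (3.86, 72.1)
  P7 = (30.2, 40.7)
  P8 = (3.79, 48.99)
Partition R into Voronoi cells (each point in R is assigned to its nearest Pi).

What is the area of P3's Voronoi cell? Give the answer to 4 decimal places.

Area of P3's cell: 708.8003

1. box [0,72]×[0,96]: [(0, 0) (72, 0) (72, 96) (0, 96)]
2. ⊥bis P3·P0 via (43.755,62.255): [(0, 0) (72, 0) (72, 25.4346) (17.8691, 96) (0, 96)]  |A|=5002.1173
3. ⊥bis P3·P1 via (25.145,42.135): [(0, 59.9186) (72, 8.9972) (72, 25.4346) (17.8691, 96) (0, 96)]  |A|=2521.1483
4. ⊥bis P3·P2 via (48.375,59.13): [(0, 59.9186) (60.957, 16.8073) (49.7815, 54.3988) (17.8691, 96) (0, 96)]  |A|=2174.6216
5. ⊥bis P3·P4 via (28.17,46.76): [(0, 67.5332) (58.7582, 24.2035) (49.7815, 54.3988) (17.8691, 96) (0, 96)]  |A|=1772.8799
6. ⊥bis P3·P5 via (21.72,43.46): [(0, 67.5332) (58.7582, 24.2035) (49.7815, 54.3988) (17.8691, 96) (0, 96)]  |A|=1772.8799
7. ⊥bis P3·P6 via (19.02,63.505): [(15.023, 56.4549) (58.7582, 24.2035) (49.7815, 54.3988) (29.1245, 81.3275)]  |A|=962.3071
8. ⊥bis P3·P7 via (32.19,47.805): [(15.023, 56.4549) (23.4231, 50.2605) (53.5176, 41.8315) (49.7815, 54.3988) (29.1245, 81.3275)]  |A|=719.1415
9. ⊥bis P3·P8 via (18.985,51.95): [(17.3186, 60.5041) (18.6248, 53.7988) (23.4231, 50.2605) (53.5176, 41.8315) (49.7815, 54.3988) (29.1245, 81.3275)]  |A|=708.8003
10. canonical 6-gon: [(17.3186, 60.5041) (18.6248, 53.7988) (23.4231, 50.2605) (53.5176, 41.8315) (49.7815, 54.3988) (29.1245, 81.3275)]
11. shoelace: 708.8003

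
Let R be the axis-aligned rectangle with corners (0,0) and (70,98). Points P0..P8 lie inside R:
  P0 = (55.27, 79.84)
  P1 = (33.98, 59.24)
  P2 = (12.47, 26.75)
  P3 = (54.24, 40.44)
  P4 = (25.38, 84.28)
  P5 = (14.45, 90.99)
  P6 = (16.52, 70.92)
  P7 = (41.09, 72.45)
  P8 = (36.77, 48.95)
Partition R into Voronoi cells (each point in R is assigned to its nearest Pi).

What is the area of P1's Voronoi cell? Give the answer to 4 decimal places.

1. box [0,70]×[0,98]: [(0, 0) (70, 0) (70, 98) (0, 98)]
2. ⊥bis P1·P0 via (44.625,69.54): [(0, 0) (70, 0) (70, 43.3151) (17.0874, 98) (0, 98)]  |A|=5413.2382
3. ⊥bis P1·P2 via (23.225,42.995): [(0, 58.3711) (70, 12.0276) (70, 43.3151) (17.0874, 98) (0, 98)]  |A|=2949.2828
4. ⊥bis P1·P3 via (44.11,49.84): [(0, 58.3711) (32.2276, 37.0348) (53.6935, 60.1677) (17.0874, 98) (0, 98)]  |A|=1988.8945
5. ⊥bis P1·P4 via (29.68,71.76): [(0, 61.5664) (0, 58.3711) (32.2276, 37.0348) (53.6935, 60.1677) (39.285, 75.0588)]  |A|=1077.2449
6. ⊥bis P1·P5 via (24.215,75.115): [(4.9563, 63.2686) (0, 60.2199) (0, 58.3711) (32.2276, 37.0348) (53.6935, 60.1677) (39.285, 75.0588)]  |A|=1073.9081
7. ⊥bis P1·P6 via (25.25,65.08): [(29.7302, 71.7772) (14.3893, 48.8447) (32.2276, 37.0348) (53.6935, 60.1677) (39.285, 75.0588)]  |A|=791.6838
8. ⊥bis P1·P7 via (37.535,65.845): [(28.8785, 70.5042) (14.3893, 48.8447) (32.2276, 37.0348) (51.8247, 58.1539)]  |A|=642.0586
9. ⊥bis P1·P8 via (35.375,54.095): [(51.3289, 58.4207) (28.8785, 70.5042) (14.3893, 48.8447) (14.8605, 48.5327)]  |A|=338.6898
10. canonical 4-gon: [(51.3289, 58.4207) (28.8785, 70.5042) (14.3893, 48.8447) (14.8605, 48.5327)]
11. shoelace: 338.6898

Area of P1's cell: 338.6898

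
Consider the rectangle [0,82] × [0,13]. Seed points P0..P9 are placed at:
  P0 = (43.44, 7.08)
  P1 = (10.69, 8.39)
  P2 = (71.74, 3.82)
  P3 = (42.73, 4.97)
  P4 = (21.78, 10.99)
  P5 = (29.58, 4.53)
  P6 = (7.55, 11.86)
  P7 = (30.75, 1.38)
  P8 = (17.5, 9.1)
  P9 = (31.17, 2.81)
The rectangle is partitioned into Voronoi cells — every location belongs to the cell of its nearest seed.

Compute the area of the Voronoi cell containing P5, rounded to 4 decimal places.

1. box [0,82]×[0,13]: [(0, 0) (82, 0) (82, 13) (0, 13)]
2. ⊥bis P5·P0 via (36.51,5.805): [(0, 0) (37.578, 0) (35.1862, 13) (0, 13)]  |A|=472.9677
3. ⊥bis P5·P1 via (20.135,6.46): [(18.815, 0) (37.578, 0) (35.1862, 13) (21.4714, 13)]  |A|=211.1065
4. ⊥bis P5·P2 via (50.66,4.175): [(18.815, 0) (37.578, 0) (35.1862, 13) (21.4714, 13)]  |A|=211.1065
5. ⊥bis P5·P3 via (36.155,4.75): [(18.815, 0) (36.3139, 0) (36.0329, 8.398) (35.1862, 13) (21.4714, 13)]  |A|=205.7986
6. ⊥bis P5·P4 via (25.68,7.76): [(19.2531, 0) (36.3139, 0) (36.0329, 8.398) (35.1862, 13) (30.0198, 13)]  |A|=147.3858
7. ⊥bis P5·P6 via (18.565,8.195): [(19.2531, 0) (36.3139, 0) (36.0329, 8.398) (35.1862, 13) (30.0198, 13)]  |A|=147.3858
8. ⊥bis P5·P7 via (30.165,2.955): [(19.2531, 0) (22.2092, 0) (36.1408, 5.1746) (36.0329, 8.398) (35.1862, 13) (30.0198, 13)]  |A|=110.8929
9. ⊥bis P5·P8 via (23.54,6.815): [(22.3986, 3.798) (20.9618, 0) (22.2092, 0) (36.1408, 5.1746) (36.0329, 8.398) (35.1862, 13) (30.0198, 13)]  |A|=107.6481
10. ⊥bis P5·P9 via (30.375,3.67): [(22.3986, 3.798) (20.9618, 0) (22.2092, 0) (29.2231, 2.6051) (35.954, 8.8273) (35.1862, 13) (30.0198, 13)]  |A|=94.6698
11. canonical 7-gon: [(22.3986, 3.798) (20.9618, 0) (22.2092, 0) (29.2231, 2.6051) (35.954, 8.8273) (35.1862, 13) (30.0198, 13)]
12. shoelace: 94.6698

Area of P5's cell: 94.6698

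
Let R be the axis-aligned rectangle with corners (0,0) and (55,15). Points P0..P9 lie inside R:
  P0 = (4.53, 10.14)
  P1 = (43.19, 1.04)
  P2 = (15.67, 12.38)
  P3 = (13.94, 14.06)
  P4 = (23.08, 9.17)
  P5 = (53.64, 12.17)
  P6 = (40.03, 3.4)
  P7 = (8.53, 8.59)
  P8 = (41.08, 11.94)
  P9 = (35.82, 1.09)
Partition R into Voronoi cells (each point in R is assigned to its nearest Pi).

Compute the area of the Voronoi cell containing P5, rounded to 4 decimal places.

Area of P5's cell: 83.8659

1. box [0,55]×[0,15]: [(0, 0) (55, 0) (55, 15) (0, 15)]
2. ⊥bis P5·P0 via (29.085,11.155): [(29.5461, 0) (55, 0) (55, 15) (28.9261, 15)]  |A|=386.4588
3. ⊥bis P5·P1 via (48.415,6.605): [(55, 0.4223) (55, 15) (39.4737, 15)]  |A|=113.1686
4. ⊥bis P5·P2 via (34.655,12.275): [(55, 0.4223) (55, 15) (39.4737, 15)]  |A|=113.1686
5. ⊥bis P5·P3 via (33.79,13.115): [(55, 0.4223) (55, 15) (39.4737, 15)]  |A|=113.1686
6. ⊥bis P5·P4 via (38.36,10.67): [(55, 0.4223) (55, 15) (39.4737, 15)]  |A|=113.1686
7. ⊥bis P5·P6 via (46.835,7.785): [(46.3399, 8.5533) (55, 0.4223) (55, 15) (42.1858, 15)]  |A|=104.4266
8. ⊥bis P5·P7 via (31.085,10.38): [(46.3399, 8.5533) (55, 0.4223) (55, 15) (42.1858, 15)]  |A|=104.4266
9. ⊥bis P5·P8 via (47.36,12.055): [(47.4431, 7.5175) (55, 0.4223) (55, 15) (47.3061, 15)]  |A|=83.8659
10. ⊥bis P5·P9 via (44.73,6.63): [(47.4431, 7.5175) (55, 0.4223) (55, 15) (47.3061, 15)]  |A|=83.8659
11. canonical 4-gon: [(47.4431, 7.5175) (55, 0.4223) (55, 15) (47.3061, 15)]
12. shoelace: 83.8659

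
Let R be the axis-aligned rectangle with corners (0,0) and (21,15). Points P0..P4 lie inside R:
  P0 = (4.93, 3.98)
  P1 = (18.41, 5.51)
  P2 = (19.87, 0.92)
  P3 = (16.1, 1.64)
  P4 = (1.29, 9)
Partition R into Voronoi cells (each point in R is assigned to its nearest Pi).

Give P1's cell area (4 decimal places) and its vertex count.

Area of P1's cell: 102.4874 (6 vertices)

1. box [0,21]×[0,15]: [(0, 0) (21, 0) (21, 15) (0, 15)]
2. ⊥bis P1·P0 via (11.67,4.745): [(12.2086, 0) (21, 0) (21, 15) (10.506, 15)]  |A|=144.6404
3. ⊥bis P1·P2 via (19.14,3.215): [(12.0979, 0.975) (21, 3.8066) (21, 15) (10.506, 15)]  |A|=123.411
4. ⊥bis P1·P3 via (17.255,3.575): [(11.4066, 7.0659) (18.3037, 2.949) (21, 3.8066) (21, 15) (10.506, 15)]  |A|=103.8291
5. ⊥bis P1·P4 via (9.85,7.255): [(10.8361, 12.0922) (11.4066, 7.0659) (18.3037, 2.949) (21, 3.8066) (21, 15) (11.4289, 15)]  |A|=102.4874
6. canonical 6-gon: [(10.8361, 12.0922) (11.4066, 7.0659) (18.3037, 2.949) (21, 3.8066) (21, 15) (11.4289, 15)]
7. shoelace: 102.4874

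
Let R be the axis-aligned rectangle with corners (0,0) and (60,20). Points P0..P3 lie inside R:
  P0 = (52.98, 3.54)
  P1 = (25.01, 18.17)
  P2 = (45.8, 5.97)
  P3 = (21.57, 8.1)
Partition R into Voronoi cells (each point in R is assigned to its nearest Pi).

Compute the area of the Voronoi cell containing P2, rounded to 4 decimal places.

Area of P2's cell: 316.9375

1. box [0,60]×[0,20]: [(0, 0) (60, 0) (60, 20) (0, 20)]
2. ⊥bis P2·P0 via (49.39,4.755): [(0, 0) (47.7807, 0) (54.5495, 20) (0, 20)]  |A|=1023.3024
3. ⊥bis P2·P1 via (35.405,12.07): [(28.3221, 0) (47.7807, 0) (54.5495, 20) (40.0585, 20)]  |A|=339.4967
4. ⊥bis P2·P3 via (33.685,7.035): [(33.9025, 9.5097) (33.0666, 0) (47.7807, 0) (54.5495, 20) (40.0585, 20)]  |A|=316.9375
5. canonical 5-gon: [(33.9025, 9.5097) (33.0666, 0) (47.7807, 0) (54.5495, 20) (40.0585, 20)]
6. shoelace: 316.9375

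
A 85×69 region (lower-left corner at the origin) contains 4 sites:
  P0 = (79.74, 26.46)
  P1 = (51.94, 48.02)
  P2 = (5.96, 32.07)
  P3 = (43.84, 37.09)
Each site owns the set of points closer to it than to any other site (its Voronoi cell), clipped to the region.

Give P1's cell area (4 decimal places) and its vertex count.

Area of P1's cell: 1399.6573 (5 vertices)

1. box [0,85]×[0,69]: [(0, 0) (85, 0) (85, 69) (0, 69)]
2. ⊥bis P1·P0 via (65.84,37.24): [(0, 0) (36.9589, 0) (85, 61.9454) (85, 69) (0, 69)]  |A|=4377.0381
3. ⊥bis P1·P2 via (28.95,40.045): [(41.0233, 5.2407) (85, 61.9454) (85, 69) (18.9058, 69)]  |A|=2262.1799
4. ⊥bis P1·P3 via (47.89,42.555): [(21.2243, 62.3164) (61.9063, 32.1678) (85, 61.9454) (85, 69) (18.9058, 69)]  |A|=1399.6573
5. canonical 5-gon: [(21.2243, 62.3164) (61.9063, 32.1678) (85, 61.9454) (85, 69) (18.9058, 69)]
6. shoelace: 1399.6573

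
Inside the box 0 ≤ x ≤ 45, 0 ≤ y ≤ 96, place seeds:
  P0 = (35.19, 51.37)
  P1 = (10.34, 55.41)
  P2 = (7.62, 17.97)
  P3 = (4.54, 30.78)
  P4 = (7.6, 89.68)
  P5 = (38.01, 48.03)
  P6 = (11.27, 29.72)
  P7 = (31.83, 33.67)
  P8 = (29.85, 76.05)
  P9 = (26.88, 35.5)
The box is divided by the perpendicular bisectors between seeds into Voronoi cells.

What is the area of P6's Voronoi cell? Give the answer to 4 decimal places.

1. box [0,45]×[0,96]: [(0, 0) (45, 0) (45, 96) (0, 96)]
2. ⊥bis P6·P0 via (23.23,40.545): [(0, 66.2107) (0, 0) (45, 0) (45, 16.4924)]  |A|=1860.8193
3. ⊥bis P6·P1 via (10.805,42.565): [(21.0655, 42.9364) (0, 42.1738) (0, 0) (45, 0) (45, 16.4924)]  |A|=1607.6455
4. ⊥bis P6·P2 via (9.445,23.845): [(21.0655, 42.9364) (0, 42.1738) (0, 26.779) (45, 12.8003) (45, 16.4924)]  |A|=717.1127
5. ⊥bis P6·P3 via (7.905,30.25): [(21.0655, 42.9364) (9.8392, 42.53) (7.0151, 24.5998) (45, 12.8003) (45, 16.4924)]  |A|=575.4085
6. ⊥bis P6·P4 via (9.435,59.7): [(21.0655, 42.9364) (9.8392, 42.53) (7.0151, 24.5998) (45, 12.8003) (45, 16.4924)]  |A|=575.4085
7. ⊥bis P6·P5 via (24.64,38.875): [(24.3245, 39.3357) (21.0655, 42.9364) (9.8392, 42.53) (7.0151, 24.5998) (41.8175, 13.7888)]  |A|=505.2358
8. ⊥bis P6·P7 via (21.55,31.695): [(19.4019, 42.8762) (9.8392, 42.53) (7.0151, 24.5998) (23.9221, 19.3478)]  |A|=272.2695
9. ⊥bis P6·P8 via (20.56,52.885): [(19.4019, 42.8762) (9.8392, 42.53) (7.0151, 24.5998) (23.9221, 19.3478)]  |A|=272.2695
10. ⊥bis P6·P9 via (19.075,32.61): [(23.8537, 19.7043) (15.3283, 42.7287) (9.8392, 42.53) (7.0151, 24.5998) (23.9221, 19.3478)]  |A|=224.7449
11. canonical 5-gon: [(23.8537, 19.7043) (15.3283, 42.7287) (9.8392, 42.53) (7.0151, 24.5998) (23.9221, 19.3478)]
12. shoelace: 224.7449

Area of P6's cell: 224.7449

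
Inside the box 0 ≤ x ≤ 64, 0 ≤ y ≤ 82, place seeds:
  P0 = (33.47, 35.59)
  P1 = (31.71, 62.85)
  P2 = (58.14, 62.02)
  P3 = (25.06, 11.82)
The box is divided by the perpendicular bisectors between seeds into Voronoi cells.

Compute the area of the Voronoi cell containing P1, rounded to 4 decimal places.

1. box [0,64]×[0,82]: [(0, 0) (64, 0) (64, 82) (0, 82)]
2. ⊥bis P1·P0 via (32.59,49.22): [(0, 47.1159) (64, 51.2479) (64, 82) (0, 82)]  |A|=2100.3579
3. ⊥bis P1·P2 via (44.925,62.435): [(0, 47.1159) (44.5342, 49.9912) (45.5394, 82) (0, 82)]  |A|=1505.6005
4. ⊥bis P1·P3 via (28.385,37.335): [(0, 47.1159) (44.5342, 49.9912) (45.5394, 82) (0, 82)]  |A|=1505.6005
5. canonical 4-gon: [(0, 47.1159) (44.5342, 49.9912) (45.5394, 82) (0, 82)]
6. shoelace: 1505.6005

Area of P1's cell: 1505.6005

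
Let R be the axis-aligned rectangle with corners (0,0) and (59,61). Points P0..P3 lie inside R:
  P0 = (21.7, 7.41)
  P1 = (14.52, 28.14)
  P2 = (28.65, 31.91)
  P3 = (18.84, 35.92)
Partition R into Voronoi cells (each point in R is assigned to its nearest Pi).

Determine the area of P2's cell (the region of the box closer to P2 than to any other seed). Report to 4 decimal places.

Area of P2's cell: 1480.5909

1. box [0,59]×[0,61]: [(0, 0) (59, 0) (59, 61) (0, 61)]
2. ⊥bis P2·P0 via (25.175,19.66): [(0, 26.8015) (59, 10.0647) (59, 61) (0, 61)]  |A|=2511.4464
3. ⊥bis P2·P1 via (21.585,30.025): [(24.283, 19.9131) (59, 10.0647) (59, 61) (13.3206, 61)]  |A|=1822.5741
4. ⊥bis P2·P3 via (23.745,33.915): [(21.8101, 29.1814) (24.283, 19.9131) (59, 10.0647) (59, 61) (34.8164, 61)]  |A|=1480.5909
5. canonical 5-gon: [(21.8101, 29.1814) (24.283, 19.9131) (59, 10.0647) (59, 61) (34.8164, 61)]
6. shoelace: 1480.5909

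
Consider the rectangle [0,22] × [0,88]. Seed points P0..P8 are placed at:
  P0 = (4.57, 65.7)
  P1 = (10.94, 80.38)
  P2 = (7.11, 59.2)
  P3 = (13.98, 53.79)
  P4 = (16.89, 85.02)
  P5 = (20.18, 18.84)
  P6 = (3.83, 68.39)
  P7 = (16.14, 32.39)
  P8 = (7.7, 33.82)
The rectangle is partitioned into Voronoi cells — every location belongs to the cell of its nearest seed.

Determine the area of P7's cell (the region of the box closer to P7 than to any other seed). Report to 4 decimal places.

Area of P7's cell: 181.4322

1. box [0,22]×[0,88]: [(0, 0) (22, 0) (22, 88) (0, 88)]
2. ⊥bis P7·P0 via (10.355,49.045): [(0, 45.4483) (0, 0) (22, 0) (22, 53.0898)]  |A|=1083.9188
3. ⊥bis P7·P1 via (13.54,56.385): [(0, 45.4483) (0, 0) (22, 0) (22, 53.0898)]  |A|=1083.9188
4. ⊥bis P7·P2 via (11.625,45.795): [(0, 41.8795) (0, 0) (22, 0) (22, 49.2895)]  |A|=1002.8588
5. ⊥bis P7·P3 via (15.06,43.09): [(0, 41.5699) (0, 0) (22, 0) (22, 43.7905)]  |A|=938.9645
6. ⊥bis P7·P4 via (16.515,58.705): [(0, 41.5699) (0, 0) (22, 0) (22, 43.7905)]  |A|=938.9645
7. ⊥bis P7·P5 via (18.16,25.615): [(0, 41.5699) (0, 20.2005) (22, 26.7599) (22, 43.7905)]  |A|=422.3999
8. ⊥bis P7·P6 via (9.985,50.39): [(0, 41.5699) (0, 20.2005) (22, 26.7599) (22, 43.7905)]  |A|=422.3999
9. ⊥bis P7·P8 via (11.92,33.105): [(13.5866, 42.9413) (10.2514, 23.257) (22, 26.7599) (22, 43.7905)]  |A|=181.4322
10. canonical 4-gon: [(13.5866, 42.9413) (10.2514, 23.257) (22, 26.7599) (22, 43.7905)]
11. shoelace: 181.4322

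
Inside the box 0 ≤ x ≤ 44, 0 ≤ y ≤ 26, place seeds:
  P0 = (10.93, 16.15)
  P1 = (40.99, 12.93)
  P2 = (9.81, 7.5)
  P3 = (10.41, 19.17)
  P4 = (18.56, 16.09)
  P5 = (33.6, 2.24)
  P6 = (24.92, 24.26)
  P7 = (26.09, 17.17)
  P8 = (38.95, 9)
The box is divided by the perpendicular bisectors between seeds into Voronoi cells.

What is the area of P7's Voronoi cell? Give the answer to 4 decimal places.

Area of P7's cell: 134.6764

1. box [0,44]×[0,26]: [(0, 0) (44, 0) (44, 26) (0, 26)]
2. ⊥bis P7·P0 via (18.51,16.66): [(19.6309, 0) (44, 0) (44, 26) (17.8816, 26)]  |A|=656.3374
3. ⊥bis P7·P1 via (33.54,15.05): [(19.6309, 0) (29.2573, 0) (36.656, 26) (17.8816, 26)]  |A|=369.2102
4. ⊥bis P7·P2 via (17.95,12.335): [(18.9097, 10.7193) (25.2767, 0) (29.2573, 0) (36.656, 26) (17.8816, 26)]  |A|=338.9506
5. ⊥bis P7·P3 via (18.25,18.17): [(18.3537, 18.983) (18.9097, 10.7193) (25.2767, 0) (29.2573, 0) (36.656, 26) (19.2487, 26)]  |A|=334.154
6. ⊥bis P7·P4 via (22.325,16.63): [(24.5298, 1.2575) (25.2767, 0) (29.2573, 0) (36.656, 26) (20.9811, 26)]  |A|=262.53
7. ⊥bis P7·P5 via (29.845,9.705): [(23.7574, 6.6429) (32.3822, 10.9812) (36.656, 26) (20.9811, 26)]  |A|=207.2063
8. ⊥bis P7·P6 via (25.505,20.715): [(21.8262, 20.1079) (23.7574, 6.6429) (32.3822, 10.9812) (35.6274, 22.3854)]  |A|=137.2559
9. ⊥bis P7·P8 via (32.52,13.085): [(21.8262, 20.1079) (23.7574, 6.6429) (30.6205, 10.0951) (33.3547, 14.3989) (35.6274, 22.3854)]  |A|=134.6764
10. canonical 5-gon: [(21.8262, 20.1079) (23.7574, 6.6429) (30.6205, 10.0951) (33.3547, 14.3989) (35.6274, 22.3854)]
11. shoelace: 134.6764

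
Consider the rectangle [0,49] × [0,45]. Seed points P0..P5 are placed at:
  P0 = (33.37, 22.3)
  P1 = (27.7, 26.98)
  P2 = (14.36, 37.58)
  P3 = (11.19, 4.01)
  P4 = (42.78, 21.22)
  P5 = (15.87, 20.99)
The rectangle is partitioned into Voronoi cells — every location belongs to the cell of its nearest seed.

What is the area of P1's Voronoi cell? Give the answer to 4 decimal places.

1. box [0,49]×[0,45]: [(0, 0) (49, 0) (49, 45) (0, 45)]
2. ⊥bis P1·P0 via (30.535,24.64): [(0, 0) (10.1972, 0) (47.3401, 45) (0, 45)]  |A|=1294.5893
3. ⊥bis P1·P2 via (21.03,32.28): [(0, 5.8139) (0, 0) (10.1972, 0) (47.3401, 45) (31.1373, 45)]  |A|=684.5144
4. ⊥bis P1·P3 via (19.445,15.495): [(11.9648, 20.8715) (21.6679, 13.8972) (47.3401, 45) (31.1373, 45)]  |A|=435.8938
5. ⊥bis P1·P4 via (35.24,24.1): [(11.9648, 20.8715) (21.6679, 13.8972) (39.6767, 35.7155) (43.223, 45) (31.1373, 45)]  |A|=416.7814
6. ⊥bis P1·P5 via (21.785,23.985): [(18.9258, 29.6319) (24.9063, 17.8206) (39.6767, 35.7155) (43.223, 45) (31.1373, 45)]  |A|=319.1497
7. canonical 5-gon: [(18.9258, 29.6319) (24.9063, 17.8206) (39.6767, 35.7155) (43.223, 45) (31.1373, 45)]
8. shoelace: 319.1497

Area of P1's cell: 319.1497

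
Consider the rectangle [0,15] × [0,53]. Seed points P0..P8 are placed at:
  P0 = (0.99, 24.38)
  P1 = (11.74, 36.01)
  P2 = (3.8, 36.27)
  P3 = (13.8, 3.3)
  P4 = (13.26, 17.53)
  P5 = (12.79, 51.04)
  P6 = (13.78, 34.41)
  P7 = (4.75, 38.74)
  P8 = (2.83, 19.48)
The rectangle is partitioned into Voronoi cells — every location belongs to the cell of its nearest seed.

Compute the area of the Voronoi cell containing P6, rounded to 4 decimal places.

Area of P6's cell: 50.6012

1. box [0,15]×[0,53]: [(0, 0) (15, 0) (15, 53) (0, 53)]
2. ⊥bis P6·P0 via (7.385,29.395): [(0, 38.8122) (15, 19.6845) (15, 53) (0, 53)]  |A|=356.2747
3. ⊥bis P6·P1 via (12.76,35.21): [(7.7921, 28.8759) (15, 19.6845) (15, 38.066)]  |A|=66.246
4. ⊥bis P6·P2 via (8.79,35.34): [(7.7921, 28.8759) (15, 19.6845) (15, 38.066)]  |A|=66.246
5. ⊥bis P6·P3 via (13.79,18.855): [(7.7921, 28.8759) (15, 19.6845) (15, 38.066)]  |A|=66.246
6. ⊥bis P6·P4 via (13.52,25.97): [(7.7921, 28.8759) (9.9855, 26.0789) (15, 25.9244) (15, 38.066)]  |A|=50.6012
7. ⊥bis P6·P5 via (13.285,42.725): [(7.7921, 28.8759) (9.9855, 26.0789) (15, 25.9244) (15, 38.066)]  |A|=50.6012
8. ⊥bis P6·P7 via (9.265,36.575): [(7.7921, 28.8759) (9.9855, 26.0789) (15, 25.9244) (15, 38.066)]  |A|=50.6012
9. ⊥bis P6·P8 via (8.305,26.945): [(7.7921, 28.8759) (9.9855, 26.0789) (15, 25.9244) (15, 38.066)]  |A|=50.6012
10. canonical 4-gon: [(7.7921, 28.8759) (9.9855, 26.0789) (15, 25.9244) (15, 38.066)]
11. shoelace: 50.6012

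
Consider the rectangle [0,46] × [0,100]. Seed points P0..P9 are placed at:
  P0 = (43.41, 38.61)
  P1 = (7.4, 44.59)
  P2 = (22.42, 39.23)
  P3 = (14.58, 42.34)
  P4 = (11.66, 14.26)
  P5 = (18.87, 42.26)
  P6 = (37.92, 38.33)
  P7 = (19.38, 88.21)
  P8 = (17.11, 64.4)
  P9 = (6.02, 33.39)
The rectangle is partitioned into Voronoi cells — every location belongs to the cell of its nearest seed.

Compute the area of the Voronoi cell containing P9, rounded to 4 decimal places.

1. box [0,46]×[0,100]: [(0, 0) (46, 0) (46, 100) (0, 100)]
2. ⊥bis P9·P0 via (24.715,36): [(0, 0) (29.7409, 0) (15.78, 100) (0, 100)]  |A|=2276.0467
3. ⊥bis P9·P1 via (6.71,38.99): [(0, 39.8168) (0, 0) (29.7409, 0) (24.6054, 36.785)]  |A|=1036.8645
4. ⊥bis P9·P2 via (14.22,36.31): [(13.5665, 38.1452) (0, 39.8168) (0, 0) (27.1499, 0)]  |A|=787.906
5. ⊥bis P9·P3 via (10.3,37.865): [(15.4049, 32.9826) (9.4807, 38.6486) (0, 39.8168) (0, 0) (27.1499, 0)]  |A|=777.822
6. ⊥bis P9·P4 via (8.84,23.825): [(17.7323, 26.4467) (15.4049, 32.9826) (9.4807, 38.6486) (0, 39.8168) (0, 21.2187)]  |A|=230.681
7. ⊥bis P9·P5 via (12.445,37.825): [(17.7323, 26.4467) (15.4049, 32.9826) (9.4807, 38.6486) (0, 39.8168) (0, 21.2187)]  |A|=230.681
8. ⊥bis P9·P6 via (21.97,35.86): [(17.7323, 26.4467) (15.4049, 32.9826) (9.4807, 38.6486) (0, 39.8168) (0, 21.2187)]  |A|=230.681
9. ⊥bis P9·P7 via (12.7,60.8): [(17.7323, 26.4467) (15.4049, 32.9826) (9.4807, 38.6486) (0, 39.8168) (0, 21.2187)]  |A|=230.681
10. ⊥bis P9·P8 via (11.565,48.895): [(17.7323, 26.4467) (15.4049, 32.9826) (9.4807, 38.6486) (0, 39.8168) (0, 21.2187)]  |A|=230.681
11. canonical 5-gon: [(17.7323, 26.4467) (15.4049, 32.9826) (9.4807, 38.6486) (0, 39.8168) (0, 21.2187)]
12. shoelace: 230.681

Area of P9's cell: 230.6810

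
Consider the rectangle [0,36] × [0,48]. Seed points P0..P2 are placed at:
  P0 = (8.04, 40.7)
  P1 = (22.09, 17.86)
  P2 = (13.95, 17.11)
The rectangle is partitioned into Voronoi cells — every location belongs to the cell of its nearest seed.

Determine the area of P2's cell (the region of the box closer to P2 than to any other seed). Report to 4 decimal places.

Area of P2's cell: 518.1690

1. box [0,36]×[0,48]: [(0, 0) (36, 0) (36, 48) (0, 48)]
2. ⊥bis P2·P0 via (10.995,28.905): [(0, 26.1504) (0, 0) (36, 0) (36, 35.1695)]  |A|=1103.7586
3. ⊥bis P2·P1 via (18.02,17.485): [(16.833, 30.3676) (0, 26.1504) (0, 0) (19.631, 0)]  |A|=518.169
4. canonical 4-gon: [(16.833, 30.3676) (0, 26.1504) (0, 0) (19.631, 0)]
5. shoelace: 518.169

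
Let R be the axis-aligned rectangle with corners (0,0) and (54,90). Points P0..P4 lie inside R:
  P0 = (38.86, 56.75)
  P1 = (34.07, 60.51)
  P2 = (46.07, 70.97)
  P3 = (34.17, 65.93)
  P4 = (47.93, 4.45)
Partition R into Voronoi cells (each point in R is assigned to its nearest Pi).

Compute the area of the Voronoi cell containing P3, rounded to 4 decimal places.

Area of P3's cell: 970.4889

1. box [0,54]×[0,90]: [(0, 0) (54, 0) (54, 90) (0, 90)]
2. ⊥bis P3·P0 via (36.515,61.34): [(0, 42.6847) (54, 70.273) (54, 90) (0, 90)]  |A|=1810.1421
3. ⊥bis P3·P1 via (34.12,63.22): [(0, 63.8495) (39.9831, 63.1118) (54, 70.273) (54, 90) (0, 90)]  |A|=1387.0252
4. ⊥bis P3·P2 via (40.12,68.45): [(0, 63.8495) (39.9831, 63.1118) (41.9543, 64.1189) (30.9929, 90) (0, 90)]  |A|=970.4889
5. ⊥bis P3·P4 via (41.05,35.19): [(0, 63.8495) (39.9831, 63.1118) (41.9543, 64.1189) (30.9929, 90) (0, 90)]  |A|=970.4889
6. canonical 5-gon: [(0, 63.8495) (39.9831, 63.1118) (41.9543, 64.1189) (30.9929, 90) (0, 90)]
7. shoelace: 970.4889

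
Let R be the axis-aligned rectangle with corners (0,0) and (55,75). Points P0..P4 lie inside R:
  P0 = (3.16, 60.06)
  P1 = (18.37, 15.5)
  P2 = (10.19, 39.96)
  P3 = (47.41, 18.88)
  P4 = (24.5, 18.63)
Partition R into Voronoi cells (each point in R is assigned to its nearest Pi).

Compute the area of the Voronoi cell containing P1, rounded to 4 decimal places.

1. box [0,55]×[0,75]: [(0, 0) (55, 0) (55, 75) (0, 75)]
2. ⊥bis P1·P0 via (10.765,37.78): [(0, 34.1055) (0, 0) (55, 0) (55, 52.8791)]  |A|=2392.0756
3. ⊥bis P1·P2 via (14.28,27.73): [(0, 22.9544) (0, 0) (55, 0) (55, 41.3477)]  |A|=1768.3094
4. ⊥bis P1·P3 via (32.89,17.19): [(31.012, 33.3256) (0, 22.9544) (0, 0) (34.8908, 0)]  |A|=937.3082
5. ⊥bis P1·P4 via (21.435,17.065): [(15.7401, 28.2183) (0, 22.9544) (0, 0) (30.1485, 0)]  |A|=606.0213
6. canonical 4-gon: [(15.7401, 28.2183) (0, 22.9544) (0, 0) (30.1485, 0)]
7. shoelace: 606.0213

Area of P1's cell: 606.0213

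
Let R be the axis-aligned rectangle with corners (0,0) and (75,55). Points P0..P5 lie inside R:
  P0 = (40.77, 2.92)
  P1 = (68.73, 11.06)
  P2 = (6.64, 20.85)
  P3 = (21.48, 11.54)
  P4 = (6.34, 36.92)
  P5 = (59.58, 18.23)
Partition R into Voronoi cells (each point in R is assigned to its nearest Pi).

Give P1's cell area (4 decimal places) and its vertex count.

Area of P1's cell: 310.0609 (4 vertices)

1. box [0,75]×[0,55]: [(0, 0) (75, 0) (75, 55) (0, 55)]
2. ⊥bis P1·P0 via (54.75,6.99): [(56.785, 0) (75, 0) (75, 55) (40.7728, 55)]  |A|=1442.1594
3. ⊥bis P1·P2 via (37.685,15.955): [(42.7633, 48.1628) (56.785, 0) (75, 0) (75, 55) (43.8414, 55)]  |A|=1431.6693
4. ⊥bis P1·P3 via (45.105,11.3): [(45.3879, 39.1478) (56.785, 0) (75, 0) (75, 55) (45.5489, 55)]  |A|=1404.3035
5. ⊥bis P1·P4 via (37.535,23.99): [(45.4273, 43.0311) (45.3879, 39.1478) (56.785, 0) (75, 0) (75, 55) (50.3883, 55)]  |A|=1375.3426
6. ⊥bis P1·P5 via (64.155,14.645): [(55.6728, 3.8204) (56.785, 0) (75, 0) (75, 28.4849)]  |A|=310.0609
7. canonical 4-gon: [(55.6728, 3.8204) (56.785, 0) (75, 0) (75, 28.4849)]
8. shoelace: 310.0609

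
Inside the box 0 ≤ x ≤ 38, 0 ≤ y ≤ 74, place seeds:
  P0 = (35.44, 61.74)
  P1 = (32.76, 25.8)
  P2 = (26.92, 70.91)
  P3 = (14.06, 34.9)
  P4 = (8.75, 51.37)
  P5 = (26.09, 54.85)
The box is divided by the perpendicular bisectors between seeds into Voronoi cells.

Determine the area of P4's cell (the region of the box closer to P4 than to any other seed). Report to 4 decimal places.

1. box [0,38]×[0,74]: [(0, 0) (38, 0) (38, 74) (0, 74)]
2. ⊥bis P4·P0 via (22.095,56.555): [(0, 0) (38, 0) (38, 15.6192) (15.317, 74) (0, 74)]  |A|=2149.8741
3. ⊥bis P4·P1 via (20.755,38.585): [(0, 19.0962) (26.8524, 44.3104) (15.317, 74) (0, 74)]  |A|=964.5275
4. ⊥bis P4·P2 via (17.835,61.14): [(0, 19.0962) (26.8524, 44.3104) (21.7156, 57.5315) (4.0054, 74) (0, 74)]  |A|=871.3845
5. ⊥bis P4·P3 via (11.405,43.135): [(0, 39.458) (25.5387, 47.6918) (21.7156, 57.5315) (4.0054, 74) (0, 74)]  |A|=549.4175
6. ⊥bis P4·P5 via (17.42,53.11): [(0, 39.458) (18.9347, 45.5626) (15.3435, 63.4568) (4.0054, 74) (0, 74)]  |A|=466.4844
7. canonical 5-gon: [(0, 39.458) (18.9347, 45.5626) (15.3435, 63.4568) (4.0054, 74) (0, 74)]
8. shoelace: 466.4844

Area of P4's cell: 466.4844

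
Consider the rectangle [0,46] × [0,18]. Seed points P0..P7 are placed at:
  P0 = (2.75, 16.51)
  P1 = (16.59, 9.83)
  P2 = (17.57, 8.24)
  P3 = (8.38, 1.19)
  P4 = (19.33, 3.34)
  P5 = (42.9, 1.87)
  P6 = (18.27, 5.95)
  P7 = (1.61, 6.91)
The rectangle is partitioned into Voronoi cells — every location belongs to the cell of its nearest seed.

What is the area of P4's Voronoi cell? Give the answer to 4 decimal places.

Area of P4's cell: 106.8875

1. box [0,46]×[0,18]: [(0, 0) (46, 0) (46, 18) (0, 18)]
2. ⊥bis P4·P0 via (11.04,9.925): [(3.1563, 0) (46, 0) (46, 18) (17.4542, 18)]  |A|=642.5056
3. ⊥bis P4·P1 via (17.96,6.585): [(3.5567, 0.5041) (3.1563, 0) (46, 0) (46, 18) (44.9977, 18)]  |A|=401.5564
4. ⊥bis P4·P2 via (18.45,5.79): [(3.4861, 0.4152) (3.1563, 0) (46, 0) (46, 15.6855)]  |A|=342.3207
5. ⊥bis P4·P3 via (13.855,2.265): [(13.5112, 4.0161) (14.2997, 0) (46, 0) (46, 15.6855)]  |A|=318.4569
6. ⊥bis P4·P5 via (31.115,2.605): [(31.6084, 10.5163) (13.5112, 4.0161) (14.2997, 0) (30.9525, 0)]  |A|=126.4654
7. ⊥bis P4·P6 via (18.8,4.645): [(31.5656, 9.8295) (13.7874, 2.6092) (14.2997, 0) (30.9525, 0)]  |A|=106.8875
8. ⊥bis P4·P7 via (10.47,5.125): [(31.5656, 9.8295) (13.7874, 2.6092) (14.2997, 0) (30.9525, 0)]  |A|=106.8875
9. canonical 4-gon: [(31.5656, 9.8295) (13.7874, 2.6092) (14.2997, 0) (30.9525, 0)]
10. shoelace: 106.8875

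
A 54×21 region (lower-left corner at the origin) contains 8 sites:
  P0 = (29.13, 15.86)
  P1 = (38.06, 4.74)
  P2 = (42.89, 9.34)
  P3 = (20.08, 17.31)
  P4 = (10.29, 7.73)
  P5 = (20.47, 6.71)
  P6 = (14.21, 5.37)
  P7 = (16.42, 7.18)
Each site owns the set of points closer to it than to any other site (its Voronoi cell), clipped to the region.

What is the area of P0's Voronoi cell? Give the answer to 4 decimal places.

1. box [0,54]×[0,21]: [(0, 0) (54, 0) (54, 21) (0, 21)]
2. ⊥bis P0·P1 via (33.595,10.3): [(0, 0) (20.769, 0) (46.9191, 21) (0, 21)]  |A|=710.725
3. ⊥bis P0·P2 via (36.01,12.6): [(0, 0) (20.769, 0) (35.7342, 12.0179) (39.9902, 21) (0, 21)]  |A|=679.6071
4. ⊥bis P0·P3 via (24.605,16.585): [(22.1218, 1.0864) (35.7342, 12.0179) (39.9902, 21) (25.3124, 21)]  |A|=184.0162
5. ⊥bis P0·P4 via (19.71,11.795): [(22.72, 4.8199) (23.7625, 2.4039) (35.7342, 12.0179) (39.9902, 21) (25.3124, 21)]  |A|=181.3475
6. ⊥bis P0·P5 via (24.8,11.285): [(23.8933, 12.1431) (29.4001, 6.9312) (35.7342, 12.0179) (39.9902, 21) (25.3124, 21)]  |A|=148.9562
7. ⊥bis P0·P6 via (21.67,10.615): [(23.8933, 12.1431) (29.4001, 6.9312) (35.7342, 12.0179) (39.9902, 21) (25.3124, 21)]  |A|=148.9562
8. ⊥bis P0·P7 via (22.775,11.52): [(23.8933, 12.1431) (29.4001, 6.9312) (35.7342, 12.0179) (39.9902, 21) (25.3124, 21)]  |A|=148.9562
9. canonical 5-gon: [(23.8933, 12.1431) (29.4001, 6.9312) (35.7342, 12.0179) (39.9902, 21) (25.3124, 21)]
10. shoelace: 148.9562

Area of P0's cell: 148.9562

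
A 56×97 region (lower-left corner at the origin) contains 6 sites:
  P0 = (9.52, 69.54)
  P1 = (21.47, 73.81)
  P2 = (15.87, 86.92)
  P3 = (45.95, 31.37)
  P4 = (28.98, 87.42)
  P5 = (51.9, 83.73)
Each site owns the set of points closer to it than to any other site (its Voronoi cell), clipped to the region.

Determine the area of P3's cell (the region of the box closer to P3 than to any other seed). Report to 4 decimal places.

1. box [0,56]×[0,97]: [(0, 0) (56, 0) (56, 97) (0, 97)]
2. ⊥bis P3·P0 via (27.735,50.455): [(0, 23.9843) (0, 0) (56, 0) (56, 77.4315)]  |A|=2839.6435
3. ⊥bis P3·P1 via (33.71,52.59): [(24.2618, 47.1402) (0, 23.9843) (0, 0) (56, 0) (56, 65.4472)]  |A|=2649.4632
4. ⊥bis P3·P2 via (30.91,59.145): [(24.2618, 47.1402) (0, 23.9843) (0, 0) (56, 0) (56, 65.4472)]  |A|=2649.4632
5. ⊥bis P3·P4 via (37.465,59.395): [(54.3929, 64.5202) (24.2618, 47.1402) (0, 23.9843) (0, 0) (56, 0) (56, 65.0068)]  |A|=2649.1092
6. ⊥bis P3·P5 via (48.925,57.55): [(43.3978, 58.1781) (24.2618, 47.1402) (0, 23.9843) (0, 0) (56, 0) (56, 56.746)]  |A|=2594.6364
7. canonical 6-gon: [(43.3978, 58.1781) (24.2618, 47.1402) (0, 23.9843) (0, 0) (56, 0) (56, 56.746)]
8. shoelace: 2594.6364

Area of P3's cell: 2594.6364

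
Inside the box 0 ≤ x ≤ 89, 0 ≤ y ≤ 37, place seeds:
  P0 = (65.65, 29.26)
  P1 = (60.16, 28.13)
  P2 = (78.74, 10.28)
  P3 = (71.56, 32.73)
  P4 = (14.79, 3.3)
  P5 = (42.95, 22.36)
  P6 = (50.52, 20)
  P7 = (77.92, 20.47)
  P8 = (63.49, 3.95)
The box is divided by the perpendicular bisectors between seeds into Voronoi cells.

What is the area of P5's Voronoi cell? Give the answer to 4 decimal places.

1. box [0,89]×[0,37]: [(0, 0) (89, 0) (89, 37) (0, 37)]
2. ⊥bis P5·P0 via (54.3,25.81): [(0, 0) (62.1453, 0) (50.8986, 37) (0, 37)]  |A|=2091.3133
3. ⊥bis P5·P1 via (51.555,25.245): [(0, 0) (60.0189, 0) (47.6139, 37) (0, 37)]  |A|=1991.2067
4. ⊥bis P5·P2 via (60.845,16.32): [(0, 0) (55.3366, 0) (57.6856, 6.9595) (47.6139, 37) (0, 37)]  |A|=1974.9136
5. ⊥bis P5·P3 via (57.255,27.545): [(0, 0) (55.3366, 0) (57.6856, 6.9595) (47.6139, 37) (0, 37)]  |A|=1974.9136
6. ⊥bis P5·P4 via (28.87,12.83): [(37.5539, 0) (55.3366, 0) (57.6856, 6.9595) (47.6139, 37) (12.5106, 37)]  |A|=1048.7192
7. ⊥bis P5·P6 via (46.735,21.18): [(37.5539, 0) (40.132, 0) (49.7141, 30.7358) (47.6139, 37) (12.5106, 37)]  |A|=759.3922
8. ⊥bis P5·P7 via (60.435,21.415): [(37.5539, 0) (40.132, 0) (49.7141, 30.7358) (47.6139, 37) (12.5106, 37)]  |A|=759.3922
9. ⊥bis P5·P8 via (53.22,13.155): [(37.5539, 0) (40.132, 0) (49.7141, 30.7358) (47.6139, 37) (12.5106, 37)]  |A|=759.3922
10. canonical 5-gon: [(37.5539, 0) (40.132, 0) (49.7141, 30.7358) (47.6139, 37) (12.5106, 37)]
11. shoelace: 759.3922

Area of P5's cell: 759.3922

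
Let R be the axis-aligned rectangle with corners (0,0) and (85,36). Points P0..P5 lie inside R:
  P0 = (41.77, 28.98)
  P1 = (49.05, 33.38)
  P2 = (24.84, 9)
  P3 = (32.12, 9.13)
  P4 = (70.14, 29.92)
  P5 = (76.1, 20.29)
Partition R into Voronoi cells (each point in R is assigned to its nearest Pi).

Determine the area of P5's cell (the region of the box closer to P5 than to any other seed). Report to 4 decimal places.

Area of P5's cell: 675.8850

1. box [0,85]×[0,36]: [(0, 0) (85, 0) (85, 36) (0, 36)]
2. ⊥bis P5·P0 via (58.935,24.635): [(52.6991, 0) (85, 0) (85, 36) (61.8118, 36)]  |A|=998.803
3. ⊥bis P5·P1 via (62.575,26.835): [(56.1103, 13.4759) (52.6991, 0) (85, 0) (85, 36) (67.0101, 36)]  |A|=940.2597
4. ⊥bis P5·P2 via (50.47,14.645): [(56.1103, 13.4759) (53.2319, 2.105) (53.6956, 0) (85, 0) (85, 36) (67.0101, 36)]  |A|=939.211
5. ⊥bis P5·P3 via (54.11,14.71): [(56.1103, 13.4759) (55.2678, 10.1475) (57.8427, 0) (85, 0) (85, 36) (67.0101, 36)]  |A|=914.1626
6. ⊥bis P5·P4 via (73.12,25.105): [(56.8714, 15.0488) (56.1103, 13.4759) (55.2678, 10.1475) (57.8427, 0) (85, 0) (85, 32.4575)]  |A|=675.885
7. canonical 6-gon: [(56.8714, 15.0488) (56.1103, 13.4759) (55.2678, 10.1475) (57.8427, 0) (85, 0) (85, 32.4575)]
8. shoelace: 675.885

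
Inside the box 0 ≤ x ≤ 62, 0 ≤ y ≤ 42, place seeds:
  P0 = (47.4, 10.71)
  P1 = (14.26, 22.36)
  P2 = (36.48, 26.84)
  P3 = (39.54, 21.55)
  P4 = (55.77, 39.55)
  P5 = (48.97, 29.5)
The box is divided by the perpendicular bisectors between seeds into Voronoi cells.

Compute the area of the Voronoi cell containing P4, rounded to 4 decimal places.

1. box [0,62]×[0,42]: [(0, 0) (62, 0) (62, 42) (0, 42)]
2. ⊥bis P4·P0 via (51.585,25.13): [(0, 40.1011) (62, 22.1073) (62, 42) (0, 42)]  |A|=675.5385
3. ⊥bis P4·P1 via (35.015,30.955): [(35.4932, 29.8002) (62, 22.1073) (62, 42) (30.4411, 42)]  |A|=456.1516
4. ⊥bis P4·P2 via (46.125,33.195): [(51.4044, 25.1824) (62, 22.1073) (62, 42) (40.3235, 42)]  |A|=287.6607
5. ⊥bis P4·P3 via (47.655,30.55): [(48.1792, 30.0774) (54.6539, 24.2393) (62, 22.1073) (62, 42) (40.3235, 42)]  |A|=281.2285
6. ⊥bis P4·P5 via (52.37,34.525): [(62, 28.0092) (62, 42) (41.3224, 42)]  |A|=144.6484
7. canonical 3-gon: [(62, 28.0092) (62, 42) (41.3224, 42)]
8. shoelace: 144.6484

Area of P4's cell: 144.6484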